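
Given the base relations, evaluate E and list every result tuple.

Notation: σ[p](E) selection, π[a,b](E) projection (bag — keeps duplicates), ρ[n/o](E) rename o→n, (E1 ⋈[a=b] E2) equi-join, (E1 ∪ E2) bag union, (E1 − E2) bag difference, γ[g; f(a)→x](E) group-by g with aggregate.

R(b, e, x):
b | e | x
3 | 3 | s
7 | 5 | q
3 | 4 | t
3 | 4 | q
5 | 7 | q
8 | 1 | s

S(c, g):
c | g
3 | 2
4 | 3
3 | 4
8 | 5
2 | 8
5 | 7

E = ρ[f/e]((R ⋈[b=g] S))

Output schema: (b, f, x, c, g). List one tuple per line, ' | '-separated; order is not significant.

Per-node cardinality:
  R → 6
  S → 6
  (R ⋈[b=g] S) → 6
  ρ[f/e]((R ⋈[b=g] S)) → 6

== RESULT ==
b | f | x | c | g
3 | 3 | s | 4 | 3
3 | 4 | q | 4 | 3
3 | 4 | t | 4 | 3
5 | 7 | q | 8 | 5
7 | 5 | q | 5 | 7
8 | 1 | s | 2 | 8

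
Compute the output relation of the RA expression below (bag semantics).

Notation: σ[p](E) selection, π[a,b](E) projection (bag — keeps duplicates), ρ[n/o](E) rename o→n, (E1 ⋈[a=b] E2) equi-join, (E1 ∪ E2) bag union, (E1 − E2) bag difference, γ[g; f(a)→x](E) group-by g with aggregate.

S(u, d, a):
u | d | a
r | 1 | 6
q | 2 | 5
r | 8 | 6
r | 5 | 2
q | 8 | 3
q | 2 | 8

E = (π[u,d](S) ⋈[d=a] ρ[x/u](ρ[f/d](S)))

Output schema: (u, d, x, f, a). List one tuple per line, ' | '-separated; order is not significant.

Per-node cardinality:
  S → 6
  π[u,d](S) → 6
  S → 6
  ρ[f/d](S) → 6
  ρ[x/u](ρ[f/d](S)) → 6
  (π[u,d](S) ⋈[d=a] ρ[x/u](ρ[f/d](S))) → 5

== RESULT ==
u | d | x | f | a
q | 2 | r | 5 | 2
q | 2 | r | 5 | 2
q | 8 | q | 2 | 8
r | 5 | q | 2 | 5
r | 8 | q | 2 | 8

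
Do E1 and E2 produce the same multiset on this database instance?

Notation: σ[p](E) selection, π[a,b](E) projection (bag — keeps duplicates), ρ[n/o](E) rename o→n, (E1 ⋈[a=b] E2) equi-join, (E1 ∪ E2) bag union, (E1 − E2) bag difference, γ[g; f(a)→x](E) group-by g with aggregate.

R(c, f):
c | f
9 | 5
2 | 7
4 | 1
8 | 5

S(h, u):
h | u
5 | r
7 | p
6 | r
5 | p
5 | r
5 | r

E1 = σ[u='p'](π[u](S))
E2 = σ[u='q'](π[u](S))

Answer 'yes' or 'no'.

E1 row counts bottom-up:
  S → 6
  π[u](S) → 6
  σ[u='p'](π[u](S)) → 2
E2 row counts bottom-up:
  S → 6
  π[u](S) → 6
  σ[u='q'](π[u](S)) → 0

E1 result:
u
p
p
E2 result:
u
(0 rows)
Witness: ('p',) appears 2× in E1 but 0× in E2.

no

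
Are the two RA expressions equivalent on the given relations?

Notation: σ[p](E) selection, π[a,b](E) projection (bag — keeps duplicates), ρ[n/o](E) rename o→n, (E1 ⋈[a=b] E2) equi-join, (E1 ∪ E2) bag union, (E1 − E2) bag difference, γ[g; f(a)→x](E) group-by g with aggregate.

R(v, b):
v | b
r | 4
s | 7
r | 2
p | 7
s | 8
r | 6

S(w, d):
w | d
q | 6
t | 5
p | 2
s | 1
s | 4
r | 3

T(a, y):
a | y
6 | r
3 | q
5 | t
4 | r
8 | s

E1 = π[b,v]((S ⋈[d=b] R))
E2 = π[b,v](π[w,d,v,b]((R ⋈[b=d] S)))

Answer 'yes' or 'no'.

E1 stepwise |·|:
  S → 6
  R → 6
  (S ⋈[d=b] R) → 3
  π[b,v]((S ⋈[d=b] R)) → 3
E2 stepwise |·|:
  R → 6
  S → 6
  (R ⋈[b=d] S) → 3
  π[w,d,v,b]((R ⋈[b=d] S)) → 3
  π[b,v](π[w,d,v,b]((R ⋈[b=d] S))) → 3

E1 and E2 produce the same multiset:
b | v
2 | r
4 | r
6 | r

yes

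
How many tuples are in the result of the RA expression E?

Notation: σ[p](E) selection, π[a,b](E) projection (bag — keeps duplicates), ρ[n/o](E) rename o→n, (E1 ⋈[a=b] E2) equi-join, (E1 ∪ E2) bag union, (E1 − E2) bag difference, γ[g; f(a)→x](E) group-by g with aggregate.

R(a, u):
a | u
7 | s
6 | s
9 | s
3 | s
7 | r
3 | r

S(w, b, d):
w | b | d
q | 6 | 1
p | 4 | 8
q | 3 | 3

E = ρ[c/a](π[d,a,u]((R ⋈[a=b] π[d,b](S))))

Row counts bottom-up:
  R → 6
  S → 3
  π[d,b](S) → 3
  (R ⋈[a=b] π[d,b](S)) → 3
  π[d,a,u]((R ⋈[a=b] π[d,b](S))) → 3
  ρ[c/a](π[d,a,u]((R ⋈[a=b] π[d,b](S)))) → 3

|E| = 3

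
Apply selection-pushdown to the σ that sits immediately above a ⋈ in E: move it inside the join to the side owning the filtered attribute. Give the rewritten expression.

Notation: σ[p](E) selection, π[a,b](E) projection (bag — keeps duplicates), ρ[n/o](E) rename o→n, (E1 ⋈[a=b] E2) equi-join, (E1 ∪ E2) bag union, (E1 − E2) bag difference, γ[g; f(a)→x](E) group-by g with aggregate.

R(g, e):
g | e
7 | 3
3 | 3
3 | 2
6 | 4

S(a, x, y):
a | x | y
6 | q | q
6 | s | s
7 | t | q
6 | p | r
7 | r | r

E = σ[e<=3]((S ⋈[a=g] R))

σ filters on e, owned by the right side.
E' = (S ⋈[a=g] σ[e<=3](R))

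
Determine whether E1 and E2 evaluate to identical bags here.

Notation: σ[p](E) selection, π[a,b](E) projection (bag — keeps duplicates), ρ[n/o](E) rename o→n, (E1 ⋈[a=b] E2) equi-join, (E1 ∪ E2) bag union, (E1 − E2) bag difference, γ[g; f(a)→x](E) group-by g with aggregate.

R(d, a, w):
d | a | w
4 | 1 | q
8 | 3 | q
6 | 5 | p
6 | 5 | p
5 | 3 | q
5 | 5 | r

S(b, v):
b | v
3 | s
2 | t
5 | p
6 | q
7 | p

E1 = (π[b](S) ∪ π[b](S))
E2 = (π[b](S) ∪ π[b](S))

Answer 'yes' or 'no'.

E1 subexpression sizes:
  S → 5
  π[b](S) → 5
  S → 5
  π[b](S) → 5
  (π[b](S) ∪ π[b](S)) → 10
E2 subexpression sizes:
  S → 5
  π[b](S) → 5
  S → 5
  π[b](S) → 5
  (π[b](S) ∪ π[b](S)) → 10

E1 and E2 produce the same multiset:
b
2
2
3
3
5
5
6
6
7
7

yes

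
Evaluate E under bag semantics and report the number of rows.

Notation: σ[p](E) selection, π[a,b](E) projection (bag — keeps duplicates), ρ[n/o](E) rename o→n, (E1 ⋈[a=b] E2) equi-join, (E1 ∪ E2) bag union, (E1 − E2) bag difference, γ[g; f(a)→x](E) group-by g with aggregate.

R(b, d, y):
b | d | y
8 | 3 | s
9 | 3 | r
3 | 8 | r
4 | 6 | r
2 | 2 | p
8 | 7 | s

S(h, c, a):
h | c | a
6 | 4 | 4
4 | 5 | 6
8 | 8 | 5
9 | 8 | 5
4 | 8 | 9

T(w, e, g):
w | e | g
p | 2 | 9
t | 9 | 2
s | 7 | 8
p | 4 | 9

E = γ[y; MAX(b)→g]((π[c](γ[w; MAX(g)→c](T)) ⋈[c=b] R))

Subexpression sizes:
  T → 4
  γ[w; MAX(g)→c](T) → 3
  π[c](γ[w; MAX(g)→c](T)) → 3
  R → 6
  (π[c](γ[w; MAX(g)→c](T)) ⋈[c=b] R) → 4
  γ[y; MAX(b)→g]((π[c](γ[w; MAX(g)→c](T)) ⋈[c=b] R)) → 3

|E| = 3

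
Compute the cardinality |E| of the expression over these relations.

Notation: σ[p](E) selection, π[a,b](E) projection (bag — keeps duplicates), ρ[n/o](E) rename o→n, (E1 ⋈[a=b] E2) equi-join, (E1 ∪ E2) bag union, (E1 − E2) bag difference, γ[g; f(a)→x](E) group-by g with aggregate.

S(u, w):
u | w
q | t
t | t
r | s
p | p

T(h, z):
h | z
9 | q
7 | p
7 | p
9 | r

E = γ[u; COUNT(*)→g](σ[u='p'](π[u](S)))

Per-node cardinality:
  S → 4
  π[u](S) → 4
  σ[u='p'](π[u](S)) → 1
  γ[u; COUNT(*)→g](σ[u='p'](π[u](S))) → 1

|E| = 1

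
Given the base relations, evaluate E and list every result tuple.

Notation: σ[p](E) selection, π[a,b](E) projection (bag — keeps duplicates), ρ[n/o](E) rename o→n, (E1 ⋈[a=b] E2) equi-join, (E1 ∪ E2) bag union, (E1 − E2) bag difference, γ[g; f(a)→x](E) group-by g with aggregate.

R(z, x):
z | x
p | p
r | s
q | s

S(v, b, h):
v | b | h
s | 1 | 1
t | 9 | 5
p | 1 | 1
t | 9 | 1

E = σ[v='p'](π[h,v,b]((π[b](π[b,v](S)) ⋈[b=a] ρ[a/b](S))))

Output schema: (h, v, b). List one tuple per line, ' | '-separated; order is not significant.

Subexpression sizes:
  S → 4
  π[b,v](S) → 4
  π[b](π[b,v](S)) → 4
  S → 4
  ρ[a/b](S) → 4
  (π[b](π[b,v](S)) ⋈[b=a] ρ[a/b](S)) → 8
  π[h,v,b]((π[b](π[b,v](S)) ⋈[b=a] ρ[a/b](S))) → 8
  σ[v='p'](π[h,v,b]((π[b](π[b,v](S)) ⋈[b=a] ρ[a/b](S)))) → 2

== RESULT ==
h | v | b
1 | p | 1
1 | p | 1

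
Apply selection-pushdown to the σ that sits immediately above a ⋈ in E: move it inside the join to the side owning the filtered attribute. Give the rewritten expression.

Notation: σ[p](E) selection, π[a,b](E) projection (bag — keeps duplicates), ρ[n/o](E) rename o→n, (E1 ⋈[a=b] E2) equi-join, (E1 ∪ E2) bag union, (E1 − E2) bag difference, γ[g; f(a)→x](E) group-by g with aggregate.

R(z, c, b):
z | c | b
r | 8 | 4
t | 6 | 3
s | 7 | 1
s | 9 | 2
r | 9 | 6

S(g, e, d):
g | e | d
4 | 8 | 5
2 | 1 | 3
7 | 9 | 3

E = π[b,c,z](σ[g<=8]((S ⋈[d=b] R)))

σ filters on g, owned by the left side.
E' = π[b,c,z]((σ[g<=8](S) ⋈[d=b] R))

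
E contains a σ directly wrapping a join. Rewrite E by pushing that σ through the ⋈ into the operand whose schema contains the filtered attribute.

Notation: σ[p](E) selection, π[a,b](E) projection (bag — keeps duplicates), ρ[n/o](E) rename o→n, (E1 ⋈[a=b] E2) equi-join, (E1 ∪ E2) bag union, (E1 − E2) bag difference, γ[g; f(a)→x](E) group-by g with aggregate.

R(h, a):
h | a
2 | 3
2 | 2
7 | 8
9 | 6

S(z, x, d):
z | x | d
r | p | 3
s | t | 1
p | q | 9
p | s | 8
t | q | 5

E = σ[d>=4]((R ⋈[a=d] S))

σ filters on d, owned by the right side.
E' = (R ⋈[a=d] σ[d>=4](S))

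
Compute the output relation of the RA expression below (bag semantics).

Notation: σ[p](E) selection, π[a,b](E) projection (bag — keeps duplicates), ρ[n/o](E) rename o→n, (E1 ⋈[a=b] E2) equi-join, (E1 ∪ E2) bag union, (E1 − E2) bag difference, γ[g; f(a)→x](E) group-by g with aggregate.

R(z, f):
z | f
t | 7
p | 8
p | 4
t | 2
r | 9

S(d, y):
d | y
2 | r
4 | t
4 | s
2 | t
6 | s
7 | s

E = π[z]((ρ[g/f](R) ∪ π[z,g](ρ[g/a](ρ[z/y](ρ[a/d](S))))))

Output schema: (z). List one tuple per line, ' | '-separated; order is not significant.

Row counts bottom-up:
  R → 5
  ρ[g/f](R) → 5
  S → 6
  ρ[a/d](S) → 6
  ρ[z/y](ρ[a/d](S)) → 6
  ρ[g/a](ρ[z/y](ρ[a/d](S))) → 6
  π[z,g](ρ[g/a](ρ[z/y](ρ[a/d](S)))) → 6
  (ρ[g/f](R) ∪ π[z,g](ρ[g/a](ρ[z/y](ρ[a/d](S))))) → 11
  π[z]((ρ[g/f](R) ∪ π[z,g](ρ[g/a](ρ[z/y](ρ[a/d](S)))))) → 11

== RESULT ==
z
p
p
r
r
s
s
s
t
t
t
t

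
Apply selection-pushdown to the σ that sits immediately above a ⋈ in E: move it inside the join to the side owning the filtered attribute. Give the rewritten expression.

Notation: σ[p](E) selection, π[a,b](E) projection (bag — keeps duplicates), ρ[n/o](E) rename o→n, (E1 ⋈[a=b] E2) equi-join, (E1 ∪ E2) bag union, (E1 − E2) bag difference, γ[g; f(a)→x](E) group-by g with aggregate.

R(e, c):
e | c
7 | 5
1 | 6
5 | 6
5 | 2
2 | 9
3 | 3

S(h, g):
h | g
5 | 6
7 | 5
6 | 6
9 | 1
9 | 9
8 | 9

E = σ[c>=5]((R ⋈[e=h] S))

σ filters on c, owned by the left side.
E' = (σ[c>=5](R) ⋈[e=h] S)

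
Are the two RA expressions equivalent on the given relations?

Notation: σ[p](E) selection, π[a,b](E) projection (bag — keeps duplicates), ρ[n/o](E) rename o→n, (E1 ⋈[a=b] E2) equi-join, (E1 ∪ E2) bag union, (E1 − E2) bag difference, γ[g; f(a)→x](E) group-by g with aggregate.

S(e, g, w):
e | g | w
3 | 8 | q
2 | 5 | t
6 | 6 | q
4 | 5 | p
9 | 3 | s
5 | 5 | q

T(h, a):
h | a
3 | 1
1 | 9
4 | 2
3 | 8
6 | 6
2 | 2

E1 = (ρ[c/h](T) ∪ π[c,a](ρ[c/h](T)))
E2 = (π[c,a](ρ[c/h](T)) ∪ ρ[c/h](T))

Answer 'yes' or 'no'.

E1 stepwise |·|:
  T → 6
  ρ[c/h](T) → 6
  T → 6
  ρ[c/h](T) → 6
  π[c,a](ρ[c/h](T)) → 6
  (ρ[c/h](T) ∪ π[c,a](ρ[c/h](T))) → 12
E2 stepwise |·|:
  T → 6
  ρ[c/h](T) → 6
  π[c,a](ρ[c/h](T)) → 6
  T → 6
  ρ[c/h](T) → 6
  (π[c,a](ρ[c/h](T)) ∪ ρ[c/h](T)) → 12

E1 and E2 produce the same multiset:
c | a
1 | 9
1 | 9
2 | 2
2 | 2
3 | 1
3 | 1
3 | 8
3 | 8
4 | 2
4 | 2
6 | 6
6 | 6

yes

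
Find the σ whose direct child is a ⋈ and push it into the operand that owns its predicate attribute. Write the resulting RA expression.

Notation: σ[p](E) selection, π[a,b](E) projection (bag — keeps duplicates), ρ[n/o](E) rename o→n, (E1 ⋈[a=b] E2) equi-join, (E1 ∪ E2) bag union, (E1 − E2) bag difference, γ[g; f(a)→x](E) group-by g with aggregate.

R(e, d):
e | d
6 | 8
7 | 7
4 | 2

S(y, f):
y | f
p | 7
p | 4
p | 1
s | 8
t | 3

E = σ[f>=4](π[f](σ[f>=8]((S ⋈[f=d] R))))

σ filters on f, owned by the left side.
E' = σ[f>=4](π[f]((σ[f>=8](S) ⋈[f=d] R)))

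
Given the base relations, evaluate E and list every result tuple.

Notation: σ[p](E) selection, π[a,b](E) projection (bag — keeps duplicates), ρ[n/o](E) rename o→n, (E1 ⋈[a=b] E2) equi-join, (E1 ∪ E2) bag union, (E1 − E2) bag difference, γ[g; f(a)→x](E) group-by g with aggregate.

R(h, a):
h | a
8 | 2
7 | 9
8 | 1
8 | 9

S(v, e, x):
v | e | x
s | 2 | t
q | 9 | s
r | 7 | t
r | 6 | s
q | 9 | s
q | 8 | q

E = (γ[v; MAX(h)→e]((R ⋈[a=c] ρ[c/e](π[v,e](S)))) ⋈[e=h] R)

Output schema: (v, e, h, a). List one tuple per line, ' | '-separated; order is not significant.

Stepwise |·|:
  R → 4
  S → 6
  π[v,e](S) → 6
  ρ[c/e](π[v,e](S)) → 6
  (R ⋈[a=c] ρ[c/e](π[v,e](S))) → 5
  γ[v; MAX(h)→e]((R ⋈[a=c] ρ[c/e](π[v,e](S)))) → 2
  R → 4
  (γ[v; MAX(h)→e]((R ⋈[a=c] ρ[c/e](π[v,e](S)))) ⋈[e=h] R) → 6

== RESULT ==
v | e | h | a
q | 8 | 8 | 1
q | 8 | 8 | 2
q | 8 | 8 | 9
s | 8 | 8 | 1
s | 8 | 8 | 2
s | 8 | 8 | 9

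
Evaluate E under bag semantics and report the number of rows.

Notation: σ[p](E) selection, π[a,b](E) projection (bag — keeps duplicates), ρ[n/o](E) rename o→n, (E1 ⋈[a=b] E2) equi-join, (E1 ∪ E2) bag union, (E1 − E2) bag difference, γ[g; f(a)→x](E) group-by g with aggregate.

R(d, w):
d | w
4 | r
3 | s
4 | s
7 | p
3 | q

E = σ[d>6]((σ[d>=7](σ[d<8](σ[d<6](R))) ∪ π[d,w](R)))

Stepwise |·|:
  R → 5
  σ[d<6](R) → 4
  σ[d<8](σ[d<6](R)) → 4
  σ[d>=7](σ[d<8](σ[d<6](R))) → 0
  R → 5
  π[d,w](R) → 5
  (σ[d>=7](σ[d<8](σ[d<6](R))) ∪ π[d,w](R)) → 5
  σ[d>6]((σ[d>=7](σ[d<8](σ[d<6](R))) ∪ π[d,w](R))) → 1

|E| = 1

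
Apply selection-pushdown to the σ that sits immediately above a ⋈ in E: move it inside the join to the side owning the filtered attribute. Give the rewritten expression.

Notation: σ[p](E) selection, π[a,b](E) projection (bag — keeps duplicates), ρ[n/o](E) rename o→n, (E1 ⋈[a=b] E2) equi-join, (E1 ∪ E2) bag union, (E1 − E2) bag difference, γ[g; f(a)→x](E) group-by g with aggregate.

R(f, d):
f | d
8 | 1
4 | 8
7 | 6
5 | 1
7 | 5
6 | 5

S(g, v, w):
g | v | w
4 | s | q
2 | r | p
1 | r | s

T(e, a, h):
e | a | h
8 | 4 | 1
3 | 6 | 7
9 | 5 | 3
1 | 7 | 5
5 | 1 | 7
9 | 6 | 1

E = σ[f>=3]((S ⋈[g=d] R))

σ filters on f, owned by the right side.
E' = (S ⋈[g=d] σ[f>=3](R))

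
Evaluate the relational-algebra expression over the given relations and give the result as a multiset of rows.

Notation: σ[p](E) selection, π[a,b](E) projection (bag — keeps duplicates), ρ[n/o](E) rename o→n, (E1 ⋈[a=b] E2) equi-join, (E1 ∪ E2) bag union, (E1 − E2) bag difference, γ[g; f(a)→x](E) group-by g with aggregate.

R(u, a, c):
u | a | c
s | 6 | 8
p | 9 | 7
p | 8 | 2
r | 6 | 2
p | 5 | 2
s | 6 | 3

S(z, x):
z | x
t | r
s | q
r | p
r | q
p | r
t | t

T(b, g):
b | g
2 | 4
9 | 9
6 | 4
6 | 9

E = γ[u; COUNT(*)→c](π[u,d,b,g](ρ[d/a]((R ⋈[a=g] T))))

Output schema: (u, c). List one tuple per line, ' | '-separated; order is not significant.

Stepwise |·|:
  R → 6
  T → 4
  (R ⋈[a=g] T) → 2
  ρ[d/a]((R ⋈[a=g] T)) → 2
  π[u,d,b,g](ρ[d/a]((R ⋈[a=g] T))) → 2
  γ[u; COUNT(*)→c](π[u,d,b,g](ρ[d/a]((R ⋈[a=g] T)))) → 1

== RESULT ==
u | c
p | 2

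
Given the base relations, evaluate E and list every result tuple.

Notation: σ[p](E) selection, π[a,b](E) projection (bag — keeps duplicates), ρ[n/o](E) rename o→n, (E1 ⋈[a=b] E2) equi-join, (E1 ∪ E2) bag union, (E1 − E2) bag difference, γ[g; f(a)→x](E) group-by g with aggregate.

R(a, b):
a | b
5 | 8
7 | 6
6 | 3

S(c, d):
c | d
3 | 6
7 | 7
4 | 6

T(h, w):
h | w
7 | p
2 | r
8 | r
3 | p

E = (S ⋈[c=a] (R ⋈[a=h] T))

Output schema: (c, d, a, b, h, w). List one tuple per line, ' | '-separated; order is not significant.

Subexpression sizes:
  S → 3
  R → 3
  T → 4
  (R ⋈[a=h] T) → 1
  (S ⋈[c=a] (R ⋈[a=h] T)) → 1

== RESULT ==
c | d | a | b | h | w
7 | 7 | 7 | 6 | 7 | p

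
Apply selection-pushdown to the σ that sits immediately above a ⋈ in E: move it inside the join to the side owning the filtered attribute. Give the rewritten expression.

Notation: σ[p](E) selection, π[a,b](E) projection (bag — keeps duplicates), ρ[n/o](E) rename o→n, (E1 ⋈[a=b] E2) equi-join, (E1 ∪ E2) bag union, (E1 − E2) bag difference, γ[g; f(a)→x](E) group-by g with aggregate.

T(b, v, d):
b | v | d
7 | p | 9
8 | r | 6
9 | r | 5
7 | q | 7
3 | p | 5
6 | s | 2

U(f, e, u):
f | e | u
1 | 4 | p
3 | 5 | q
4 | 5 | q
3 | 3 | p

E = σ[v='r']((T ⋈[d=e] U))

σ filters on v, owned by the left side.
E' = (σ[v='r'](T) ⋈[d=e] U)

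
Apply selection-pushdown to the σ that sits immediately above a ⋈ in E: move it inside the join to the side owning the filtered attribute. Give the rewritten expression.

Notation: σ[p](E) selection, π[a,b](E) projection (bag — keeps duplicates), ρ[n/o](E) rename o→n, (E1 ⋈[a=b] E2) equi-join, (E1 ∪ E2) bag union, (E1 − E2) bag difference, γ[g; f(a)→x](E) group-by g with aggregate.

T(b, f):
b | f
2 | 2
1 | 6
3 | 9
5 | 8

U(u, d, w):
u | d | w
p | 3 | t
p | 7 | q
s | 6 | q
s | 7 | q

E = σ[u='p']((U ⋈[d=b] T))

σ filters on u, owned by the left side.
E' = (σ[u='p'](U) ⋈[d=b] T)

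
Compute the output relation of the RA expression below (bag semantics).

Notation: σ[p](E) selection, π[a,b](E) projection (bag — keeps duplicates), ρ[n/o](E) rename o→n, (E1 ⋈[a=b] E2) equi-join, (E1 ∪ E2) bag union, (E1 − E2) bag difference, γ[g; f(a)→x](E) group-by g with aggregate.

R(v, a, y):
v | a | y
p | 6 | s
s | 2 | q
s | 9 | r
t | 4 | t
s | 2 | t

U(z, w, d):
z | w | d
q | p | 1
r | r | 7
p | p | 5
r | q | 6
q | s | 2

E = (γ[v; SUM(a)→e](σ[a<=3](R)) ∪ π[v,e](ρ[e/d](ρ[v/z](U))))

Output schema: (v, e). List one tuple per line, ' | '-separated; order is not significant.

Subexpression sizes:
  R → 5
  σ[a<=3](R) → 2
  γ[v; SUM(a)→e](σ[a<=3](R)) → 1
  U → 5
  ρ[v/z](U) → 5
  ρ[e/d](ρ[v/z](U)) → 5
  π[v,e](ρ[e/d](ρ[v/z](U))) → 5
  (γ[v; SUM(a)→e](σ[a<=3](R)) ∪ π[v,e](ρ[e/d](ρ[v/z](U)))) → 6

== RESULT ==
v | e
p | 5
q | 1
q | 2
r | 6
r | 7
s | 4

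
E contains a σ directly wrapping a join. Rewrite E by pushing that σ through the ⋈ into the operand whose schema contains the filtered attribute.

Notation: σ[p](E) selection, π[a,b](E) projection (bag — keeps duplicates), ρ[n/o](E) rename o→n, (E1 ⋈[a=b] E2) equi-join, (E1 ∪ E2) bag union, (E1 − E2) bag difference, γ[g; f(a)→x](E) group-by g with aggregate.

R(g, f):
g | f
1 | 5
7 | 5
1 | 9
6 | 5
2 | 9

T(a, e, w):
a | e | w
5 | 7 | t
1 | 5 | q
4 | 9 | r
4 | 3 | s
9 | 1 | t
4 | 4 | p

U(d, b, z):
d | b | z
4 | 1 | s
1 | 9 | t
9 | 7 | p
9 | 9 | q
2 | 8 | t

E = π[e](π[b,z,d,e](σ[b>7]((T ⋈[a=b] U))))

σ filters on b, owned by the right side.
E' = π[e](π[b,z,d,e]((T ⋈[a=b] σ[b>7](U))))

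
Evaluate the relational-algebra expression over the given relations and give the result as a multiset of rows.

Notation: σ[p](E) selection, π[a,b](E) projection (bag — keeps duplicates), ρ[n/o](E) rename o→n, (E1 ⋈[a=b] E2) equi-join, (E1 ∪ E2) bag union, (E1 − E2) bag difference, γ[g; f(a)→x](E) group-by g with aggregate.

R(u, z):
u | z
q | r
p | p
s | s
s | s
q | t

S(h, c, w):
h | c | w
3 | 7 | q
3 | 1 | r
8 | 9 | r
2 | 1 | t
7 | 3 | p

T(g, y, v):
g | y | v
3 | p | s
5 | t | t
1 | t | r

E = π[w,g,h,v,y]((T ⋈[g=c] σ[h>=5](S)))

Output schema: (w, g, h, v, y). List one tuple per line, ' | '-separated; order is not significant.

Subexpression sizes:
  T → 3
  S → 5
  σ[h>=5](S) → 2
  (T ⋈[g=c] σ[h>=5](S)) → 1
  π[w,g,h,v,y]((T ⋈[g=c] σ[h>=5](S))) → 1

== RESULT ==
w | g | h | v | y
p | 3 | 7 | s | p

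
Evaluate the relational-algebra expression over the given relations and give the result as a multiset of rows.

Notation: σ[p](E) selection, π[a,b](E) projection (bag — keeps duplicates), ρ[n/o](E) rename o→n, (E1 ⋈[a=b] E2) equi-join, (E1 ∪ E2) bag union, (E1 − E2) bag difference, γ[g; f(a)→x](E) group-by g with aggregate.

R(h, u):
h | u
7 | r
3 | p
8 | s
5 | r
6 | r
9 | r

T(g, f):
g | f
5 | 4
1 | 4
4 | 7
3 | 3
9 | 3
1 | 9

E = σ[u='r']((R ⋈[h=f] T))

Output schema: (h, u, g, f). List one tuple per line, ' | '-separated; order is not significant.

Row counts bottom-up:
  R → 6
  T → 6
  (R ⋈[h=f] T) → 4
  σ[u='r']((R ⋈[h=f] T)) → 2

== RESULT ==
h | u | g | f
7 | r | 4 | 7
9 | r | 1 | 9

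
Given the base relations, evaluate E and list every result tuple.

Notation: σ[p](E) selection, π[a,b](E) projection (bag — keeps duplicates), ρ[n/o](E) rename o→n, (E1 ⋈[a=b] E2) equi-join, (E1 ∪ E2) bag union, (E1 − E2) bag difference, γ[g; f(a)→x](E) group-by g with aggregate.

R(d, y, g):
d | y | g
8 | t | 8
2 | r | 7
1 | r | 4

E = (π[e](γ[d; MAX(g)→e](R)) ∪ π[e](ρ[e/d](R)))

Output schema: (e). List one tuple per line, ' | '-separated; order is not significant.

Subexpression sizes:
  R → 3
  γ[d; MAX(g)→e](R) → 3
  π[e](γ[d; MAX(g)→e](R)) → 3
  R → 3
  ρ[e/d](R) → 3
  π[e](ρ[e/d](R)) → 3
  (π[e](γ[d; MAX(g)→e](R)) ∪ π[e](ρ[e/d](R))) → 6

== RESULT ==
e
1
2
4
7
8
8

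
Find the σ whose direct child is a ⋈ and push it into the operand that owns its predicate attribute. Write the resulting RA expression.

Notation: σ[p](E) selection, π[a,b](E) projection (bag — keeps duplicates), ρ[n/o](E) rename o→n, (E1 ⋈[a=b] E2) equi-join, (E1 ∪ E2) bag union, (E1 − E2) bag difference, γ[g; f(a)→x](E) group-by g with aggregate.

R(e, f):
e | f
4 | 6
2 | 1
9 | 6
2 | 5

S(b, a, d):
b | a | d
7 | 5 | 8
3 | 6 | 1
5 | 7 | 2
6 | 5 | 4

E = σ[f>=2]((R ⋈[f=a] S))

σ filters on f, owned by the left side.
E' = (σ[f>=2](R) ⋈[f=a] S)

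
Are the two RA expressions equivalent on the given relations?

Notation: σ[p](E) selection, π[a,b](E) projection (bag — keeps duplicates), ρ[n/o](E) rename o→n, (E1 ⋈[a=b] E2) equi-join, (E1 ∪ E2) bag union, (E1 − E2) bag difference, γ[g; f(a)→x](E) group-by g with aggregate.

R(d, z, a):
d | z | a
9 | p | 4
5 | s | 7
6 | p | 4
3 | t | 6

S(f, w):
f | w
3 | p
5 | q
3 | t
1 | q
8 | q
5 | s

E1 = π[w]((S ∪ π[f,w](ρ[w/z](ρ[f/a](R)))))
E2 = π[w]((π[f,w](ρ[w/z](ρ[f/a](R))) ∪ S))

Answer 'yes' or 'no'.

E1 row counts bottom-up:
  S → 6
  R → 4
  ρ[f/a](R) → 4
  ρ[w/z](ρ[f/a](R)) → 4
  π[f,w](ρ[w/z](ρ[f/a](R))) → 4
  (S ∪ π[f,w](ρ[w/z](ρ[f/a](R)))) → 10
  π[w]((S ∪ π[f,w](ρ[w/z](ρ[f/a](R))))) → 10
E2 row counts bottom-up:
  R → 4
  ρ[f/a](R) → 4
  ρ[w/z](ρ[f/a](R)) → 4
  π[f,w](ρ[w/z](ρ[f/a](R))) → 4
  S → 6
  (π[f,w](ρ[w/z](ρ[f/a](R))) ∪ S) → 10
  π[w]((π[f,w](ρ[w/z](ρ[f/a](R))) ∪ S)) → 10

E1 and E2 produce the same multiset:
w
p
p
p
q
q
q
s
s
t
t

yes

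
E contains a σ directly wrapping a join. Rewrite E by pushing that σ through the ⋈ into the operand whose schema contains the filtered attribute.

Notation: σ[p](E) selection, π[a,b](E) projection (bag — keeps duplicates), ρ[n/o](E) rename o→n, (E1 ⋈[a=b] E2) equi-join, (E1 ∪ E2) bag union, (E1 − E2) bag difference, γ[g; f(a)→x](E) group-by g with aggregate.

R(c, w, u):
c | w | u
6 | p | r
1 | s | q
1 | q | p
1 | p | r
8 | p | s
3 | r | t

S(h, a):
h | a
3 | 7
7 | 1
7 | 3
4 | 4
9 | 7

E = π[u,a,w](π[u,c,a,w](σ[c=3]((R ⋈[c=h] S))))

σ filters on c, owned by the left side.
E' = π[u,a,w](π[u,c,a,w]((σ[c=3](R) ⋈[c=h] S)))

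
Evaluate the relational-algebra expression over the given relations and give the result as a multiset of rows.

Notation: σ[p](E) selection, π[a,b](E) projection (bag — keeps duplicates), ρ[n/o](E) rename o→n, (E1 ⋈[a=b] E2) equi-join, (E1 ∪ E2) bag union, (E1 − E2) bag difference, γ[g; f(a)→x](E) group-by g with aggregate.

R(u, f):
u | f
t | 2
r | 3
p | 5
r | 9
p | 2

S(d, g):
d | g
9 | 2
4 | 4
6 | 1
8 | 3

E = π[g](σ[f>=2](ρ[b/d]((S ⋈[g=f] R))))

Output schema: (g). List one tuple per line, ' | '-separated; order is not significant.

Per-node cardinality:
  S → 4
  R → 5
  (S ⋈[g=f] R) → 3
  ρ[b/d]((S ⋈[g=f] R)) → 3
  σ[f>=2](ρ[b/d]((S ⋈[g=f] R))) → 3
  π[g](σ[f>=2](ρ[b/d]((S ⋈[g=f] R)))) → 3

== RESULT ==
g
2
2
3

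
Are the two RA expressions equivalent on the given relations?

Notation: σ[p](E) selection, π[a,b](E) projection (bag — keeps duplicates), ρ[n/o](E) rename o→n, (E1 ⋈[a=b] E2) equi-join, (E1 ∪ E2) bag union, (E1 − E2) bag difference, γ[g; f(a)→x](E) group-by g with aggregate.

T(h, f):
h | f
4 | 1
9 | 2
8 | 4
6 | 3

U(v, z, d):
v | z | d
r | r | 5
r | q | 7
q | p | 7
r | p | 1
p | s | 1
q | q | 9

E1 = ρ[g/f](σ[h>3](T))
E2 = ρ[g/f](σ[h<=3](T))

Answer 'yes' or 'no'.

E1 row counts bottom-up:
  T → 4
  σ[h>3](T) → 4
  ρ[g/f](σ[h>3](T)) → 4
E2 row counts bottom-up:
  T → 4
  σ[h<=3](T) → 0
  ρ[g/f](σ[h<=3](T)) → 0

E1 result:
h | g
4 | 1
6 | 3
8 | 4
9 | 2
E2 result:
h | g
(0 rows)
Witness: (8, 4) appears 1× in E1 but 0× in E2.

no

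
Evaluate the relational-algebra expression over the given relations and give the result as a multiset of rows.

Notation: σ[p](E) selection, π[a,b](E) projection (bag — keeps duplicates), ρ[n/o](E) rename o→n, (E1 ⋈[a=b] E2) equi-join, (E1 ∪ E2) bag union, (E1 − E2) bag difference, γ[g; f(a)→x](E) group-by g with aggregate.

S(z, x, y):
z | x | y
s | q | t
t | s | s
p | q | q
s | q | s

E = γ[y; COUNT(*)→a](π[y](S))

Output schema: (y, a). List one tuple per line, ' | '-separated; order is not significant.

Stepwise |·|:
  S → 4
  π[y](S) → 4
  γ[y; COUNT(*)→a](π[y](S)) → 3

== RESULT ==
y | a
q | 1
s | 2
t | 1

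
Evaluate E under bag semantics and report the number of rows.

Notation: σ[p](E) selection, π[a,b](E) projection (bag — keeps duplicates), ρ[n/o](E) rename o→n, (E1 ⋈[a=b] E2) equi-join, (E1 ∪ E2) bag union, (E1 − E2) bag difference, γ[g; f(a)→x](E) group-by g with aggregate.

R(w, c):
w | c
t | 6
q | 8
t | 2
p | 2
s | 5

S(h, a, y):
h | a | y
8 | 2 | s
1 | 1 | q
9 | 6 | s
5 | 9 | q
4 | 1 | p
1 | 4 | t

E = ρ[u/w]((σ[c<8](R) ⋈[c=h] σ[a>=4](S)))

Stepwise |·|:
  R → 5
  σ[c<8](R) → 4
  S → 6
  σ[a>=4](S) → 3
  (σ[c<8](R) ⋈[c=h] σ[a>=4](S)) → 1
  ρ[u/w]((σ[c<8](R) ⋈[c=h] σ[a>=4](S))) → 1

|E| = 1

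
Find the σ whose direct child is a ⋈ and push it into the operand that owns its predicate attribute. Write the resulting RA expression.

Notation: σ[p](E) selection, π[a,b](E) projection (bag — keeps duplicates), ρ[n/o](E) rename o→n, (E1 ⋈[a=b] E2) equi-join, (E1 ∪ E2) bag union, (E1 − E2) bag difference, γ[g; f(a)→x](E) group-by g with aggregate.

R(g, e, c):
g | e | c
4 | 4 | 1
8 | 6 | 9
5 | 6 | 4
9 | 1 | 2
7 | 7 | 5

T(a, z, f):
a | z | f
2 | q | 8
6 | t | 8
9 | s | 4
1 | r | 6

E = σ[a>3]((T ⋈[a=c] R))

σ filters on a, owned by the left side.
E' = (σ[a>3](T) ⋈[a=c] R)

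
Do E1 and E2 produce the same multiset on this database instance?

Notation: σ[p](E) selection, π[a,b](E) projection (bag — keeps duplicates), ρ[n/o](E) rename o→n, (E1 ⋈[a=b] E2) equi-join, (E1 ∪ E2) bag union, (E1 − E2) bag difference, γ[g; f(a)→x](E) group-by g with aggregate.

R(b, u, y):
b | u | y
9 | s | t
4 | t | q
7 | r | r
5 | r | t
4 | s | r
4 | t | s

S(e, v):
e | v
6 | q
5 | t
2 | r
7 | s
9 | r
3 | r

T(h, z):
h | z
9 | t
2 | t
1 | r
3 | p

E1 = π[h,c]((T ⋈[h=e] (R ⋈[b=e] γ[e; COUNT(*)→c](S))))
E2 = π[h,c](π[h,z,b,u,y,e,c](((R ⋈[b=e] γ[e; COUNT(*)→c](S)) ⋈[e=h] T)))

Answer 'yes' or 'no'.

E1 row counts bottom-up:
  T → 4
  R → 6
  S → 6
  γ[e; COUNT(*)→c](S) → 6
  (R ⋈[b=e] γ[e; COUNT(*)→c](S)) → 3
  (T ⋈[h=e] (R ⋈[b=e] γ[e; COUNT(*)→c](S))) → 1
  π[h,c]((T ⋈[h=e] (R ⋈[b=e] γ[e; COUNT(*)→c](S)))) → 1
E2 row counts bottom-up:
  R → 6
  S → 6
  γ[e; COUNT(*)→c](S) → 6
  (R ⋈[b=e] γ[e; COUNT(*)→c](S)) → 3
  T → 4
  ((R ⋈[b=e] γ[e; COUNT(*)→c](S)) ⋈[e=h] T) → 1
  π[h,z,b,u,y,e,c](((R ⋈[b=e] γ[e; COUNT(*)→c](S)) ⋈[e=h] T)) → 1
  π[h,c](π[h,z,b,u,y,e,c](((R ⋈[b=e] γ[e; COUNT(*)→c](S)) ⋈[e=h] T))) → 1

E1 and E2 produce the same multiset:
h | c
9 | 1

yes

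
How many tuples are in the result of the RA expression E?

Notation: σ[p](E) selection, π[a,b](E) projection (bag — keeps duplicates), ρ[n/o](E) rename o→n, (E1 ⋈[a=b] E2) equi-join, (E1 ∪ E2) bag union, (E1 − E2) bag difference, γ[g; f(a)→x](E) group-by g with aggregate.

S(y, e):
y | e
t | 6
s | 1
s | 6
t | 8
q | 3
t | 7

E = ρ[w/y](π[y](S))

Per-node cardinality:
  S → 6
  π[y](S) → 6
  ρ[w/y](π[y](S)) → 6

|E| = 6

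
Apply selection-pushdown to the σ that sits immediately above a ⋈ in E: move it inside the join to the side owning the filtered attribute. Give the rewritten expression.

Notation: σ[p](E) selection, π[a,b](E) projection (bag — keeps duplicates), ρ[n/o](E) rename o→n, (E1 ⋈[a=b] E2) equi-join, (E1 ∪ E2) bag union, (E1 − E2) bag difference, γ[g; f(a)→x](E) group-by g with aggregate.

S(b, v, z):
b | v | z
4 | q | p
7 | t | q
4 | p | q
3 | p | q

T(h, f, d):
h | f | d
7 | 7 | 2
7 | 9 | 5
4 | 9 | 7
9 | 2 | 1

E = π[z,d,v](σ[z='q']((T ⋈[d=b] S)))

σ filters on z, owned by the right side.
E' = π[z,d,v]((T ⋈[d=b] σ[z='q'](S)))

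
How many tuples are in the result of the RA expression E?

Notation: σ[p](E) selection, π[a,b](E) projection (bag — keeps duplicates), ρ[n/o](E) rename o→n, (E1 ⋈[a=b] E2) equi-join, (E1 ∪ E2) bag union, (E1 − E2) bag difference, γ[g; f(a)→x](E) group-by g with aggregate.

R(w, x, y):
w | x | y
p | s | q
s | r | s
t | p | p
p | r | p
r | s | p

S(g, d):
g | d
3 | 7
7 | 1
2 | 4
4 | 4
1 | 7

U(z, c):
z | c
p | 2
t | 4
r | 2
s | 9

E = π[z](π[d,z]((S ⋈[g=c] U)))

Subexpression sizes:
  S → 5
  U → 4
  (S ⋈[g=c] U) → 3
  π[d,z]((S ⋈[g=c] U)) → 3
  π[z](π[d,z]((S ⋈[g=c] U))) → 3

|E| = 3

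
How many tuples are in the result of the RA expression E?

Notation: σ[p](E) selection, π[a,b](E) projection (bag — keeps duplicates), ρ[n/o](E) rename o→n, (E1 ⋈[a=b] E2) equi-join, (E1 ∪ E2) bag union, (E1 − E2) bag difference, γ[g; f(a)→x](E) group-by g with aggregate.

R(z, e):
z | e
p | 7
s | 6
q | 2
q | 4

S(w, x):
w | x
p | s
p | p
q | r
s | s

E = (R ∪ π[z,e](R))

Subexpression sizes:
  R → 4
  R → 4
  π[z,e](R) → 4
  (R ∪ π[z,e](R)) → 8

|E| = 8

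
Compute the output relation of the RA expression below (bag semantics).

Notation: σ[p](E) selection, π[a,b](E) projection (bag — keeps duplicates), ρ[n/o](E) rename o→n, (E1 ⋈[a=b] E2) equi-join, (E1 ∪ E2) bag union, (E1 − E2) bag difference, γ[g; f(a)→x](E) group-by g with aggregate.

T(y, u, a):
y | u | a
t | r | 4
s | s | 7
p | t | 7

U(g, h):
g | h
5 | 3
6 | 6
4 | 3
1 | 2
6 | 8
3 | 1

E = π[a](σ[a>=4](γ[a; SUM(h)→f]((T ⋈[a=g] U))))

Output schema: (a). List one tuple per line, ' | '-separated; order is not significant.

Row counts bottom-up:
  T → 3
  U → 6
  (T ⋈[a=g] U) → 1
  γ[a; SUM(h)→f]((T ⋈[a=g] U)) → 1
  σ[a>=4](γ[a; SUM(h)→f]((T ⋈[a=g] U))) → 1
  π[a](σ[a>=4](γ[a; SUM(h)→f]((T ⋈[a=g] U)))) → 1

== RESULT ==
a
4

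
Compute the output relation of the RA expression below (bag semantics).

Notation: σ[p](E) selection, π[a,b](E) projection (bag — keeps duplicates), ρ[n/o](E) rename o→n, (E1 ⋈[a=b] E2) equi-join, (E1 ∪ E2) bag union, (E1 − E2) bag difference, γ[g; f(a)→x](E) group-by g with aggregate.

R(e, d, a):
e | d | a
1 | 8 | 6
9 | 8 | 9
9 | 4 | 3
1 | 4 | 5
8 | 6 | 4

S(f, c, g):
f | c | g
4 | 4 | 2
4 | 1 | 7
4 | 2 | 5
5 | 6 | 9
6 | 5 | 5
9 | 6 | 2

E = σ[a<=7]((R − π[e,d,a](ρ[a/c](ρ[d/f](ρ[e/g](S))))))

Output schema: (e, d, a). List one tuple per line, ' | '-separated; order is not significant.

Stepwise |·|:
  R → 5
  S → 6
  ρ[e/g](S) → 6
  ρ[d/f](ρ[e/g](S)) → 6
  ρ[a/c](ρ[d/f](ρ[e/g](S))) → 6
  π[e,d,a](ρ[a/c](ρ[d/f](ρ[e/g](S)))) → 6
  (R − π[e,d,a](ρ[a/c](ρ[d/f](ρ[e/g](S))))) → 5
  σ[a<=7]((R − π[e,d,a](ρ[a/c](ρ[d/f](ρ[e/g](S)))))) → 4

== RESULT ==
e | d | a
1 | 4 | 5
1 | 8 | 6
8 | 6 | 4
9 | 4 | 3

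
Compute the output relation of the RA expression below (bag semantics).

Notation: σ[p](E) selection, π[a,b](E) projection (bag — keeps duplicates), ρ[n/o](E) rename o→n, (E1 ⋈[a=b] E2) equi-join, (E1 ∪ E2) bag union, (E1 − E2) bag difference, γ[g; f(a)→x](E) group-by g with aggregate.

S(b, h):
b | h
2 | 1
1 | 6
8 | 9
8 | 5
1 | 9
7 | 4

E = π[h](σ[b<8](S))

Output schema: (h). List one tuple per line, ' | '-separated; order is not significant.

Stepwise |·|:
  S → 6
  σ[b<8](S) → 4
  π[h](σ[b<8](S)) → 4

== RESULT ==
h
1
4
6
9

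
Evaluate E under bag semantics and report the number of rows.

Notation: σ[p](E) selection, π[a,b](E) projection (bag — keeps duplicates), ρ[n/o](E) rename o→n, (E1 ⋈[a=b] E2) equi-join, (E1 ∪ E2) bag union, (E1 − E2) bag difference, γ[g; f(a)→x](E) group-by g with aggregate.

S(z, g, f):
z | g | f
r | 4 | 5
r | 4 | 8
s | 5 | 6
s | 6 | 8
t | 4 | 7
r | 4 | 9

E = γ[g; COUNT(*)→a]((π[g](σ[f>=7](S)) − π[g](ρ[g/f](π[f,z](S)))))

Stepwise |·|:
  S → 6
  σ[f>=7](S) → 4
  π[g](σ[f>=7](S)) → 4
  S → 6
  π[f,z](S) → 6
  ρ[g/f](π[f,z](S)) → 6
  π[g](ρ[g/f](π[f,z](S))) → 6
  (π[g](σ[f>=7](S)) − π[g](ρ[g/f](π[f,z](S)))) → 3
  γ[g; COUNT(*)→a]((π[g](σ[f>=7](S)) − π[g](ρ[g/f](π[f,z](S))))) → 1

|E| = 1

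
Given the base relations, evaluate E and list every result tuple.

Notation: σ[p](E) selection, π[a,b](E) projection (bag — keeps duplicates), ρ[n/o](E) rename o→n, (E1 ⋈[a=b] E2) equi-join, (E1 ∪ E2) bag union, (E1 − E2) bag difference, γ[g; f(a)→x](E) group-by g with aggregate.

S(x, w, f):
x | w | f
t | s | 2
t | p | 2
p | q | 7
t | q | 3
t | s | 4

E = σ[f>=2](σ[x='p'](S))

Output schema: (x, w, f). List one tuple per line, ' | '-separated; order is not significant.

Stepwise |·|:
  S → 5
  σ[x='p'](S) → 1
  σ[f>=2](σ[x='p'](S)) → 1

== RESULT ==
x | w | f
p | q | 7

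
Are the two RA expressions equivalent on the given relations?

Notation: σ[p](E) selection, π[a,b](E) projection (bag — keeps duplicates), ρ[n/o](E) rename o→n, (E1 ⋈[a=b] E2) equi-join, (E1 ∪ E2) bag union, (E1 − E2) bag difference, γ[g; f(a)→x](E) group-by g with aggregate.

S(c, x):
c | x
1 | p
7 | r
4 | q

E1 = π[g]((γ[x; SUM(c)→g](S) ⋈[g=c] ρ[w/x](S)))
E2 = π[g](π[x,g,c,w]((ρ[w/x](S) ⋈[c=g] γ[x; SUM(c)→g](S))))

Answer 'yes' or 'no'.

E1 row counts bottom-up:
  S → 3
  γ[x; SUM(c)→g](S) → 3
  S → 3
  ρ[w/x](S) → 3
  (γ[x; SUM(c)→g](S) ⋈[g=c] ρ[w/x](S)) → 3
  π[g]((γ[x; SUM(c)→g](S) ⋈[g=c] ρ[w/x](S))) → 3
E2 row counts bottom-up:
  S → 3
  ρ[w/x](S) → 3
  S → 3
  γ[x; SUM(c)→g](S) → 3
  (ρ[w/x](S) ⋈[c=g] γ[x; SUM(c)→g](S)) → 3
  π[x,g,c,w]((ρ[w/x](S) ⋈[c=g] γ[x; SUM(c)→g](S))) → 3
  π[g](π[x,g,c,w]((ρ[w/x](S) ⋈[c=g] γ[x; SUM(c)→g](S)))) → 3

E1 and E2 produce the same multiset:
g
1
4
7

yes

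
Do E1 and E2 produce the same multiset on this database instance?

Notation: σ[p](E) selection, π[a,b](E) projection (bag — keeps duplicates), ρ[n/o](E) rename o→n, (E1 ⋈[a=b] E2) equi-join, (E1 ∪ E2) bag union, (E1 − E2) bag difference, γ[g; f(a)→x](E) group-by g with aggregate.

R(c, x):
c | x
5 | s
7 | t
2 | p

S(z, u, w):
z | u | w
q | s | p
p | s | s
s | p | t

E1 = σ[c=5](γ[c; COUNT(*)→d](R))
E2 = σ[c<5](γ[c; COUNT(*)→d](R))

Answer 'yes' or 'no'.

E1 subexpression sizes:
  R → 3
  γ[c; COUNT(*)→d](R) → 3
  σ[c=5](γ[c; COUNT(*)→d](R)) → 1
E2 subexpression sizes:
  R → 3
  γ[c; COUNT(*)→d](R) → 3
  σ[c<5](γ[c; COUNT(*)→d](R)) → 1

E1 result:
c | d
5 | 1
E2 result:
c | d
2 | 1
Witness: (2, 1) appears 0× in E1 but 1× in E2.

no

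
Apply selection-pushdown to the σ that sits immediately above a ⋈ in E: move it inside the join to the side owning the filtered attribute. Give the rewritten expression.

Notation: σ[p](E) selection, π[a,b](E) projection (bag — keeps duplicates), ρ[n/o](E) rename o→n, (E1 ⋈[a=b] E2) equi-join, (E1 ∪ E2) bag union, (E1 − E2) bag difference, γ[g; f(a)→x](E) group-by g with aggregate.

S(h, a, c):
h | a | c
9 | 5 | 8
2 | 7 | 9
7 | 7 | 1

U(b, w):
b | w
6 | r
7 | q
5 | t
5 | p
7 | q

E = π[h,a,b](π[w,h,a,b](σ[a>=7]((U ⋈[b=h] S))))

σ filters on a, owned by the right side.
E' = π[h,a,b](π[w,h,a,b]((U ⋈[b=h] σ[a>=7](S))))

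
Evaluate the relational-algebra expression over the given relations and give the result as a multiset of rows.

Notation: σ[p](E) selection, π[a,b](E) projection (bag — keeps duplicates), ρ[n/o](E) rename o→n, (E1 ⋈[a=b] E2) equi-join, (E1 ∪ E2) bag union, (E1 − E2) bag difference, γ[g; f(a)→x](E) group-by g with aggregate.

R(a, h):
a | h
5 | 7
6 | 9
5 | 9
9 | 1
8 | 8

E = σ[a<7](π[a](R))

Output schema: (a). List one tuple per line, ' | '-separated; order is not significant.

Subexpression sizes:
  R → 5
  π[a](R) → 5
  σ[a<7](π[a](R)) → 3

== RESULT ==
a
5
5
6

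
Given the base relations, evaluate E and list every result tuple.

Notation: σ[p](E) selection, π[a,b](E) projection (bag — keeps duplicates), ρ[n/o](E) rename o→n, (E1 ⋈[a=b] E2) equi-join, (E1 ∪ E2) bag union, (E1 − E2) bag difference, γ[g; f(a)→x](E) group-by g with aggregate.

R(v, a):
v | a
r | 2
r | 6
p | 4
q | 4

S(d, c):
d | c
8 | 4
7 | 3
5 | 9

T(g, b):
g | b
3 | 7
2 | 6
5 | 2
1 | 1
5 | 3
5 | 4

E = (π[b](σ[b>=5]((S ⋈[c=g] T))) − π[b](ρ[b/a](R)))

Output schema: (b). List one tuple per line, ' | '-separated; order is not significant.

Row counts bottom-up:
  S → 3
  T → 6
  (S ⋈[c=g] T) → 1
  σ[b>=5]((S ⋈[c=g] T)) → 1
  π[b](σ[b>=5]((S ⋈[c=g] T))) → 1
  R → 4
  ρ[b/a](R) → 4
  π[b](ρ[b/a](R)) → 4
  (π[b](σ[b>=5]((S ⋈[c=g] T))) − π[b](ρ[b/a](R))) → 1

== RESULT ==
b
7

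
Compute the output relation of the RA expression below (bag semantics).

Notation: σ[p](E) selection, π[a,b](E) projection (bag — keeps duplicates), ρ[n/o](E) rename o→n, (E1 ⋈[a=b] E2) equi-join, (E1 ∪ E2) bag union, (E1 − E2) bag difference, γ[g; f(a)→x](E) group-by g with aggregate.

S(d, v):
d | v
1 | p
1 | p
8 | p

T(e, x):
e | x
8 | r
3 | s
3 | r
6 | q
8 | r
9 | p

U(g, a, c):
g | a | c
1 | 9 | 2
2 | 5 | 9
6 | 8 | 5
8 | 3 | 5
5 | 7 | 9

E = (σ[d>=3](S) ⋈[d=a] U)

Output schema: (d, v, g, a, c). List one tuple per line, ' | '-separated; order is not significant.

Subexpression sizes:
  S → 3
  σ[d>=3](S) → 1
  U → 5
  (σ[d>=3](S) ⋈[d=a] U) → 1

== RESULT ==
d | v | g | a | c
8 | p | 6 | 8 | 5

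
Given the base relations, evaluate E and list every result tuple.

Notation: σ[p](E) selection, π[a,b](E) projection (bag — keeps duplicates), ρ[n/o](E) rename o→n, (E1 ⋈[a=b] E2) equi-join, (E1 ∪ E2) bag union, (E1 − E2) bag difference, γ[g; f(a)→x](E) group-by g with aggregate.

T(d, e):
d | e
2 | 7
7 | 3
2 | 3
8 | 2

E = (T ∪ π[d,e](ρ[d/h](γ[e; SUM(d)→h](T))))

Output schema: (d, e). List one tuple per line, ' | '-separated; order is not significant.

Subexpression sizes:
  T → 4
  T → 4
  γ[e; SUM(d)→h](T) → 3
  ρ[d/h](γ[e; SUM(d)→h](T)) → 3
  π[d,e](ρ[d/h](γ[e; SUM(d)→h](T))) → 3
  (T ∪ π[d,e](ρ[d/h](γ[e; SUM(d)→h](T)))) → 7

== RESULT ==
d | e
2 | 3
2 | 7
2 | 7
7 | 3
8 | 2
8 | 2
9 | 3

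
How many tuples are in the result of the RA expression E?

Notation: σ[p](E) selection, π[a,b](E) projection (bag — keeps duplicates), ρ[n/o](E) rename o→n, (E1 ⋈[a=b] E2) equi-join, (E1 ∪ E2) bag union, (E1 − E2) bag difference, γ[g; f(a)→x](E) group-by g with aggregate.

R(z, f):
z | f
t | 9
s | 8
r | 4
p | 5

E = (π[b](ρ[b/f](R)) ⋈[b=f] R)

Row counts bottom-up:
  R → 4
  ρ[b/f](R) → 4
  π[b](ρ[b/f](R)) → 4
  R → 4
  (π[b](ρ[b/f](R)) ⋈[b=f] R) → 4

|E| = 4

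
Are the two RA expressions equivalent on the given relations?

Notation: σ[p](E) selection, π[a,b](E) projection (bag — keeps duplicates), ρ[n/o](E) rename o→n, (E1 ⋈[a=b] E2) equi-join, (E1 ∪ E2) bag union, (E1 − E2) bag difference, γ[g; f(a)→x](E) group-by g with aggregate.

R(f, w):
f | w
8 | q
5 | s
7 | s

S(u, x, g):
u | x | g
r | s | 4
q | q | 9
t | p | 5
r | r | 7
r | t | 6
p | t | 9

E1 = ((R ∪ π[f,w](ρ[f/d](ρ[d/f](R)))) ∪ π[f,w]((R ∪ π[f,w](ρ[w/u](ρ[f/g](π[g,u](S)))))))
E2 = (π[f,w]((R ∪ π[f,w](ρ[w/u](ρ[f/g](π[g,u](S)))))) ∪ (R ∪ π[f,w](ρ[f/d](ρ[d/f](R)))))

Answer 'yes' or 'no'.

E1 per-node cardinality:
  R → 3
  R → 3
  ρ[d/f](R) → 3
  ρ[f/d](ρ[d/f](R)) → 3
  π[f,w](ρ[f/d](ρ[d/f](R))) → 3
  (R ∪ π[f,w](ρ[f/d](ρ[d/f](R)))) → 6
  R → 3
  S → 6
  π[g,u](S) → 6
  ρ[f/g](π[g,u](S)) → 6
  ρ[w/u](ρ[f/g](π[g,u](S))) → 6
  π[f,w](ρ[w/u](ρ[f/g](π[g,u](S)))) → 6
  (R ∪ π[f,w](ρ[w/u](ρ[f/g](π[g,u](S))))) → 9
  π[f,w]((R ∪ π[f,w](ρ[w/u](ρ[f/g](π[g,u](S)))))) → 9
  ((R ∪ π[f,w](ρ[f/d](ρ[d/f](R)))) ∪ π[f,w]((R ∪ π[f,w](ρ[w/u](ρ[f/g](π[g,u](S))))))) → 15
E2 per-node cardinality:
  R → 3
  S → 6
  π[g,u](S) → 6
  ρ[f/g](π[g,u](S)) → 6
  ρ[w/u](ρ[f/g](π[g,u](S))) → 6
  π[f,w](ρ[w/u](ρ[f/g](π[g,u](S)))) → 6
  (R ∪ π[f,w](ρ[w/u](ρ[f/g](π[g,u](S))))) → 9
  π[f,w]((R ∪ π[f,w](ρ[w/u](ρ[f/g](π[g,u](S)))))) → 9
  R → 3
  R → 3
  ρ[d/f](R) → 3
  ρ[f/d](ρ[d/f](R)) → 3
  π[f,w](ρ[f/d](ρ[d/f](R))) → 3
  (R ∪ π[f,w](ρ[f/d](ρ[d/f](R)))) → 6
  (π[f,w]((R ∪ π[f,w](ρ[w/u](ρ[f/g](π[g,u](S)))))) ∪ (R ∪ π[f,w](ρ[f/d](ρ[d/f](R))))) → 15

E1 and E2 produce the same multiset:
f | w
4 | r
5 | s
5 | s
5 | s
5 | t
6 | r
7 | r
7 | s
7 | s
7 | s
8 | q
8 | q
8 | q
9 | p
9 | q

yes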